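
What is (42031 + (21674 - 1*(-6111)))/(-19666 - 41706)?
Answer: -17454/15343 ≈ -1.1376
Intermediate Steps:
(42031 + (21674 - 1*(-6111)))/(-19666 - 41706) = (42031 + (21674 + 6111))/(-61372) = (42031 + 27785)*(-1/61372) = 69816*(-1/61372) = -17454/15343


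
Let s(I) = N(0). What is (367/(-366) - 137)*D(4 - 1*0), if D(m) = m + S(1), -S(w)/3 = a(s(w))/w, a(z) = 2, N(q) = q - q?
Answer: 50509/183 ≈ 276.01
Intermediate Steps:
N(q) = 0
s(I) = 0
S(w) = -6/w
D(m) = -6 + m (D(m) = m - 6/1 = m - 6*1 = m - 6 = -6 + m)
(367/(-366) - 137)*D(4 - 1*0) = (367/(-366) - 137)*(-6 + (4 - 1*0)) = (367*(-1/366) - 137)*(-6 + (4 + 0)) = (-367/366 - 137)*(-6 + 4) = -50509/366*(-2) = 50509/183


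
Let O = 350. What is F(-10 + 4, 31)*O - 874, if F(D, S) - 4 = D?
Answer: -1574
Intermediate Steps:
F(D, S) = 4 + D
F(-10 + 4, 31)*O - 874 = (4 + (-10 + 4))*350 - 874 = (4 - 6)*350 - 874 = -2*350 - 874 = -700 - 874 = -1574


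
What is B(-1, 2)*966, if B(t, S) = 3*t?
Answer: -2898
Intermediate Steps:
B(-1, 2)*966 = (3*(-1))*966 = -3*966 = -2898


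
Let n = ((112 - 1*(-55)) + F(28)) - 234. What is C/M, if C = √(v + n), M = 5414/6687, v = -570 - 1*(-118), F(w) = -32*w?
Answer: 6687*I*√1415/5414 ≈ 46.461*I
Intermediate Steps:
v = -452 (v = -570 + 118 = -452)
n = -963 (n = ((112 - 1*(-55)) - 32*28) - 234 = ((112 + 55) - 896) - 234 = (167 - 896) - 234 = -729 - 234 = -963)
M = 5414/6687 (M = 5414*(1/6687) = 5414/6687 ≈ 0.80963)
C = I*√1415 (C = √(-452 - 963) = √(-1415) = I*√1415 ≈ 37.616*I)
C/M = (I*√1415)/(5414/6687) = (I*√1415)*(6687/5414) = 6687*I*√1415/5414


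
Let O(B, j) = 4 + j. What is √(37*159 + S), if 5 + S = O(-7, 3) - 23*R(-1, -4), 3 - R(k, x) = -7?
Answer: √5655 ≈ 75.200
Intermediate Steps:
R(k, x) = 10 (R(k, x) = 3 - 1*(-7) = 3 + 7 = 10)
S = -228 (S = -5 + ((4 + 3) - 23*10) = -5 + (7 - 230) = -5 - 223 = -228)
√(37*159 + S) = √(37*159 - 228) = √(5883 - 228) = √5655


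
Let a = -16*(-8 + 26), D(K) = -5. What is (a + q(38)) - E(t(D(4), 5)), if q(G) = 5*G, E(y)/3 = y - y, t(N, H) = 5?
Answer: -98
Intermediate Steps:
a = -288 (a = -16*18 = -288)
E(y) = 0 (E(y) = 3*(y - y) = 3*0 = 0)
(a + q(38)) - E(t(D(4), 5)) = (-288 + 5*38) - 1*0 = (-288 + 190) + 0 = -98 + 0 = -98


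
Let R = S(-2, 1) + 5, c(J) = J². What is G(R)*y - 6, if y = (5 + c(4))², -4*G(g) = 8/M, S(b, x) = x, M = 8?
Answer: -465/4 ≈ -116.25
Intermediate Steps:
R = 6 (R = 1 + 5 = 6)
G(g) = -¼ (G(g) = -2/8 = -¼*1 = -¼)
y = 441 (y = (5 + 4²)² = (5 + 16)² = 21² = 441)
G(R)*y - 6 = -¼*441 - 6 = -441/4 - 6 = -465/4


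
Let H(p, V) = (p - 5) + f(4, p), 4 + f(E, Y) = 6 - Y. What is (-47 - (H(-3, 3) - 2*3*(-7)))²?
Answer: 7396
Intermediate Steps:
f(E, Y) = 2 - Y (f(E, Y) = -4 + (6 - Y) = 2 - Y)
H(p, V) = -3 (H(p, V) = (p - 5) + (2 - p) = (-5 + p) + (2 - p) = -3)
(-47 - (H(-3, 3) - 2*3*(-7)))² = (-47 - (-3 - 2*3*(-7)))² = (-47 - (-3 - 6*(-7)))² = (-47 - (-3 + 42))² = (-47 - 1*39)² = (-47 - 39)² = (-86)² = 7396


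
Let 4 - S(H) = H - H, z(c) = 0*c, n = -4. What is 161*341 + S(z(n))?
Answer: 54905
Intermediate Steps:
z(c) = 0
S(H) = 4 (S(H) = 4 - (H - H) = 4 - 1*0 = 4 + 0 = 4)
161*341 + S(z(n)) = 161*341 + 4 = 54901 + 4 = 54905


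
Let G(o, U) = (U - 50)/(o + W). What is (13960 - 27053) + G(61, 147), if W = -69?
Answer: -104841/8 ≈ -13105.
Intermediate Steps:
G(o, U) = (-50 + U)/(-69 + o) (G(o, U) = (U - 50)/(o - 69) = (-50 + U)/(-69 + o))
(13960 - 27053) + G(61, 147) = (13960 - 27053) + (-50 + 147)/(-69 + 61) = -13093 + 97/(-8) = -13093 - ⅛*97 = -13093 - 97/8 = -104841/8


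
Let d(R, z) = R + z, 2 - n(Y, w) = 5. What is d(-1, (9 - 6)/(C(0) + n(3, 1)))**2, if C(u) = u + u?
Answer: 4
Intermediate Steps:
C(u) = 2*u
n(Y, w) = -3 (n(Y, w) = 2 - 1*5 = 2 - 5 = -3)
d(-1, (9 - 6)/(C(0) + n(3, 1)))**2 = (-1 + (9 - 6)/(2*0 - 3))**2 = (-1 + 3/(0 - 3))**2 = (-1 + 3/(-3))**2 = (-1 + 3*(-1/3))**2 = (-1 - 1)**2 = (-2)**2 = 4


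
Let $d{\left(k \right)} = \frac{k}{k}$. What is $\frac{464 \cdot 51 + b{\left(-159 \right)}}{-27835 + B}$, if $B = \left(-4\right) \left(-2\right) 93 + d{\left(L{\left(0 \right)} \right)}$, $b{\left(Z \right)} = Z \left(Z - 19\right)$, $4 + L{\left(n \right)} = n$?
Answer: $- \frac{2887}{1505} \approx -1.9183$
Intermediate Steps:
$L{\left(n \right)} = -4 + n$
$d{\left(k \right)} = 1$
$b{\left(Z \right)} = Z \left(-19 + Z\right)$
$B = 745$ ($B = \left(-4\right) \left(-2\right) 93 + 1 = 8 \cdot 93 + 1 = 744 + 1 = 745$)
$\frac{464 \cdot 51 + b{\left(-159 \right)}}{-27835 + B} = \frac{464 \cdot 51 - 159 \left(-19 - 159\right)}{-27835 + 745} = \frac{23664 - -28302}{-27090} = \left(23664 + 28302\right) \left(- \frac{1}{27090}\right) = 51966 \left(- \frac{1}{27090}\right) = - \frac{2887}{1505}$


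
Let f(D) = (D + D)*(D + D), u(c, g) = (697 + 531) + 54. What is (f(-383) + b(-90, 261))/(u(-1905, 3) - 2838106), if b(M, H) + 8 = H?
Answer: -587009/2836824 ≈ -0.20692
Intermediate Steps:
b(M, H) = -8 + H
u(c, g) = 1282 (u(c, g) = 1228 + 54 = 1282)
f(D) = 4*D² (f(D) = (2*D)*(2*D) = 4*D²)
(f(-383) + b(-90, 261))/(u(-1905, 3) - 2838106) = (4*(-383)² + (-8 + 261))/(1282 - 2838106) = (4*146689 + 253)/(-2836824) = (586756 + 253)*(-1/2836824) = 587009*(-1/2836824) = -587009/2836824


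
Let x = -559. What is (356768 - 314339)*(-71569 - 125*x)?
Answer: -71874726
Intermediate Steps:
(356768 - 314339)*(-71569 - 125*x) = (356768 - 314339)*(-71569 - 125*(-559)) = 42429*(-71569 + 69875) = 42429*(-1694) = -71874726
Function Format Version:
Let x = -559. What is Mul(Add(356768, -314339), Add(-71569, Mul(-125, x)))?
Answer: -71874726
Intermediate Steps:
Mul(Add(356768, -314339), Add(-71569, Mul(-125, x))) = Mul(Add(356768, -314339), Add(-71569, Mul(-125, -559))) = Mul(42429, Add(-71569, 69875)) = Mul(42429, -1694) = -71874726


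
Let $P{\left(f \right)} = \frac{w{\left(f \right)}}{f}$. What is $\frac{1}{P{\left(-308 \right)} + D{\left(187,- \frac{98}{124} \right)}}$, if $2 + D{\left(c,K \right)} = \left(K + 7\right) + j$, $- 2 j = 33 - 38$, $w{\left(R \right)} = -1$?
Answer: $\frac{9548}{64095} \approx 0.14897$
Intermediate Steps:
$j = \frac{5}{2}$ ($j = - \frac{33 - 38}{2} = \left(- \frac{1}{2}\right) \left(-5\right) = \frac{5}{2} \approx 2.5$)
$P{\left(f \right)} = - \frac{1}{f}$
$D{\left(c,K \right)} = \frac{15}{2} + K$ ($D{\left(c,K \right)} = -2 + \left(\left(K + 7\right) + \frac{5}{2}\right) = -2 + \left(\left(7 + K\right) + \frac{5}{2}\right) = -2 + \left(\frac{19}{2} + K\right) = \frac{15}{2} + K$)
$\frac{1}{P{\left(-308 \right)} + D{\left(187,- \frac{98}{124} \right)}} = \frac{1}{- \frac{1}{-308} + \left(\frac{15}{2} - \frac{98}{124}\right)} = \frac{1}{\left(-1\right) \left(- \frac{1}{308}\right) + \left(\frac{15}{2} - \frac{49}{62}\right)} = \frac{1}{\frac{1}{308} + \left(\frac{15}{2} - \frac{49}{62}\right)} = \frac{1}{\frac{1}{308} + \frac{208}{31}} = \frac{1}{\frac{64095}{9548}} = \frac{9548}{64095}$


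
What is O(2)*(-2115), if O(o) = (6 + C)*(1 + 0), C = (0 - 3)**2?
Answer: -31725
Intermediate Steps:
C = 9 (C = (-3)**2 = 9)
O(o) = 15 (O(o) = (6 + 9)*(1 + 0) = 15*1 = 15)
O(2)*(-2115) = 15*(-2115) = -31725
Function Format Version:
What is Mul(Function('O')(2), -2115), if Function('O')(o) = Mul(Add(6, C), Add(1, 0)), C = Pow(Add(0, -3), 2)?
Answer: -31725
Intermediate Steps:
C = 9 (C = Pow(-3, 2) = 9)
Function('O')(o) = 15 (Function('O')(o) = Mul(Add(6, 9), Add(1, 0)) = Mul(15, 1) = 15)
Mul(Function('O')(2), -2115) = Mul(15, -2115) = -31725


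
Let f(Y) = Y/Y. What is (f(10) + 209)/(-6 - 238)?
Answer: -105/122 ≈ -0.86066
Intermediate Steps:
f(Y) = 1
(f(10) + 209)/(-6 - 238) = (1 + 209)/(-6 - 238) = 210/(-244) = 210*(-1/244) = -105/122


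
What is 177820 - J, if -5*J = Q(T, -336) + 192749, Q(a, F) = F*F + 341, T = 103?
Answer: 1195086/5 ≈ 2.3902e+5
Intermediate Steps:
Q(a, F) = 341 + F² (Q(a, F) = F² + 341 = 341 + F²)
J = -305986/5 (J = -((341 + (-336)²) + 192749)/5 = -((341 + 112896) + 192749)/5 = -(113237 + 192749)/5 = -⅕*305986 = -305986/5 ≈ -61197.)
177820 - J = 177820 - 1*(-305986/5) = 177820 + 305986/5 = 1195086/5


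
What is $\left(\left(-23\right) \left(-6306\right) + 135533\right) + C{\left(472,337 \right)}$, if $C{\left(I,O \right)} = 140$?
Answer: $280711$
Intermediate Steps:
$\left(\left(-23\right) \left(-6306\right) + 135533\right) + C{\left(472,337 \right)} = \left(\left(-23\right) \left(-6306\right) + 135533\right) + 140 = \left(145038 + 135533\right) + 140 = 280571 + 140 = 280711$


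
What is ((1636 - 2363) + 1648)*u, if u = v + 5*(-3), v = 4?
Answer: -10131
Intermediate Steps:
u = -11 (u = 4 + 5*(-3) = 4 - 15 = -11)
((1636 - 2363) + 1648)*u = ((1636 - 2363) + 1648)*(-11) = (-727 + 1648)*(-11) = 921*(-11) = -10131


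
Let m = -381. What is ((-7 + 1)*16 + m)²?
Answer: 227529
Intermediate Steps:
((-7 + 1)*16 + m)² = ((-7 + 1)*16 - 381)² = (-6*16 - 381)² = (-96 - 381)² = (-477)² = 227529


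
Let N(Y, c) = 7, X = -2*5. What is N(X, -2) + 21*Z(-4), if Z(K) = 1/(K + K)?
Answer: 35/8 ≈ 4.3750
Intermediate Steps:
X = -10
Z(K) = 1/(2*K)
N(X, -2) + 21*Z(-4) = 7 + 21*((½)/(-4)) = 7 + 21*((½)*(-¼)) = 7 + 21*(-⅛) = 7 - 21/8 = 35/8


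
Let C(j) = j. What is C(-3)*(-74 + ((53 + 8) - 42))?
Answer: 165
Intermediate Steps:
C(-3)*(-74 + ((53 + 8) - 42)) = -3*(-74 + ((53 + 8) - 42)) = -3*(-74 + (61 - 42)) = -3*(-74 + 19) = -3*(-55) = 165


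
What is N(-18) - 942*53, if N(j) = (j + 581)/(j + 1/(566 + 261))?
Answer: -743614111/14885 ≈ -49957.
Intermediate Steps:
N(j) = (581 + j)/(1/827 + j) (N(j) = (581 + j)/(j + 1/827) = (581 + j)/(1/827 + j))
N(-18) - 942*53 = 827*(581 - 18)/(1 + 827*(-18)) - 942*53 = 827*563/(1 - 14886) - 1*49926 = 827*563/(-14885) - 49926 = 827*(-1/14885)*563 - 49926 = -465601/14885 - 49926 = -743614111/14885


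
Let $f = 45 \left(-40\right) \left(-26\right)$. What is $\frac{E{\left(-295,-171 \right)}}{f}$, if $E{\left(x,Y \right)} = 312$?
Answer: $\frac{1}{150} \approx 0.0066667$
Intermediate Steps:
$f = 46800$ ($f = \left(-1800\right) \left(-26\right) = 46800$)
$\frac{E{\left(-295,-171 \right)}}{f} = \frac{312}{46800} = 312 \cdot \frac{1}{46800} = \frac{1}{150}$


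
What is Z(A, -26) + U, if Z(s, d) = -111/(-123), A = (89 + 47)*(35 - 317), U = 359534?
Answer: 14740931/41 ≈ 3.5954e+5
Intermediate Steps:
A = -38352 (A = 136*(-282) = -38352)
Z(s, d) = 37/41 (Z(s, d) = -111*(-1/123) = 37/41)
Z(A, -26) + U = 37/41 + 359534 = 14740931/41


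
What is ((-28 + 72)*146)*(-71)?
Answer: -456104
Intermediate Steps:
((-28 + 72)*146)*(-71) = (44*146)*(-71) = 6424*(-71) = -456104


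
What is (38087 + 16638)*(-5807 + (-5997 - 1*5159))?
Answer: -928300175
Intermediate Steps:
(38087 + 16638)*(-5807 + (-5997 - 1*5159)) = 54725*(-5807 + (-5997 - 5159)) = 54725*(-5807 - 11156) = 54725*(-16963) = -928300175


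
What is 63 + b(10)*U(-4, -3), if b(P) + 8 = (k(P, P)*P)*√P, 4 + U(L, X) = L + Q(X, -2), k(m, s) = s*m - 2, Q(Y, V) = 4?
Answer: 95 - 3920*√10 ≈ -12301.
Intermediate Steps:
k(m, s) = -2 + m*s (k(m, s) = m*s - 2 = -2 + m*s)
U(L, X) = L (U(L, X) = -4 + (L + 4) = -4 + (4 + L) = L)
b(P) = -8 + P^(3/2)*(-2 + P²) (b(P) = -8 + ((-2 + P*P)*P)*√P = -8 + ((-2 + P²)*P)*√P = -8 + (P*(-2 + P²))*√P = -8 + P^(3/2)*(-2 + P²))
63 + b(10)*U(-4, -3) = 63 + (-8 + 10^(3/2)*(-2 + 10²))*(-4) = 63 + (-8 + (10*√10)*(-2 + 100))*(-4) = 63 + (-8 + (10*√10)*98)*(-4) = 63 + (-8 + 980*√10)*(-4) = 63 + (32 - 3920*√10) = 95 - 3920*√10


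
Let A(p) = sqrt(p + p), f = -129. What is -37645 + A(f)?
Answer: -37645 + I*sqrt(258) ≈ -37645.0 + 16.062*I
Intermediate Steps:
A(p) = sqrt(2)*sqrt(p) (A(p) = sqrt(2*p) = sqrt(2)*sqrt(p))
-37645 + A(f) = -37645 + sqrt(2)*sqrt(-129) = -37645 + sqrt(2)*(I*sqrt(129)) = -37645 + I*sqrt(258)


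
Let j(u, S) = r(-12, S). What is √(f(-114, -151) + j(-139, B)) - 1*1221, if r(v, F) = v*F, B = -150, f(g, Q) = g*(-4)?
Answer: -1221 + 4*√141 ≈ -1173.5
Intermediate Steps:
f(g, Q) = -4*g
r(v, F) = F*v
j(u, S) = -12*S (j(u, S) = S*(-12) = -12*S)
√(f(-114, -151) + j(-139, B)) - 1*1221 = √(-4*(-114) - 12*(-150)) - 1*1221 = √(456 + 1800) - 1221 = √2256 - 1221 = 4*√141 - 1221 = -1221 + 4*√141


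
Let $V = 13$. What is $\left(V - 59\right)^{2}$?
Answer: $2116$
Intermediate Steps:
$\left(V - 59\right)^{2} = \left(13 - 59\right)^{2} = \left(-46\right)^{2} = 2116$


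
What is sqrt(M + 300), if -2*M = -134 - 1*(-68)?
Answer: 3*sqrt(37) ≈ 18.248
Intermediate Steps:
M = 33 (M = -(-134 - 1*(-68))/2 = -(-134 + 68)/2 = -1/2*(-66) = 33)
sqrt(M + 300) = sqrt(33 + 300) = sqrt(333) = 3*sqrt(37)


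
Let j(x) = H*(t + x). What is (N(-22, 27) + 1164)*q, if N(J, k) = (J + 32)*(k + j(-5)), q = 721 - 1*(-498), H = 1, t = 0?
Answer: 1687096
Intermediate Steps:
q = 1219 (q = 721 + 498 = 1219)
j(x) = x (j(x) = 1*(0 + x) = 1*x = x)
N(J, k) = (-5 + k)*(32 + J) (N(J, k) = (J + 32)*(k - 5) = (32 + J)*(-5 + k) = (-5 + k)*(32 + J))
(N(-22, 27) + 1164)*q = ((-160 - 5*(-22) + 32*27 - 22*27) + 1164)*1219 = ((-160 + 110 + 864 - 594) + 1164)*1219 = (220 + 1164)*1219 = 1384*1219 = 1687096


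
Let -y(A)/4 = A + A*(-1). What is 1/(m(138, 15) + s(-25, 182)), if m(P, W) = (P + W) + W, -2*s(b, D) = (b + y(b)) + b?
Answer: 1/193 ≈ 0.0051813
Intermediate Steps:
y(A) = 0 (y(A) = -4*(A + A*(-1)) = -4*(A - A) = -4*0 = 0)
s(b, D) = -b (s(b, D) = -((b + 0) + b)/2 = -(b + b)/2 = -b)
m(P, W) = P + 2*W
1/(m(138, 15) + s(-25, 182)) = 1/((138 + 2*15) - 1*(-25)) = 1/((138 + 30) + 25) = 1/(168 + 25) = 1/193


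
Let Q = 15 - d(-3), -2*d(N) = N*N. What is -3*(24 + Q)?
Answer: -261/2 ≈ -130.50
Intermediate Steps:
d(N) = -N**2/2 (d(N) = -N*N/2 = -N**2/2)
Q = 39/2 (Q = 15 - (-1)*(-3)**2/2 = 15 - (-1)*9/2 = 15 - 1*(-9/2) = 15 + 9/2 = 39/2 ≈ 19.500)
-3*(24 + Q) = -3*(24 + 39/2) = -3*87/2 = -261/2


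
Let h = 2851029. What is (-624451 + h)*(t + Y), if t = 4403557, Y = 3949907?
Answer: 18599639166192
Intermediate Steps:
(-624451 + h)*(t + Y) = (-624451 + 2851029)*(4403557 + 3949907) = 2226578*8353464 = 18599639166192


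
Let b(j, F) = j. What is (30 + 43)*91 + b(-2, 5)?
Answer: 6641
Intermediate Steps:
(30 + 43)*91 + b(-2, 5) = (30 + 43)*91 - 2 = 73*91 - 2 = 6643 - 2 = 6641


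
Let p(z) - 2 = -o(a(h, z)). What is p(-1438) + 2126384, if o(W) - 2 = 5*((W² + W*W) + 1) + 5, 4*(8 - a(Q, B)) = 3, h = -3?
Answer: 17006787/8 ≈ 2.1258e+6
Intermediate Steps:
a(Q, B) = 29/4 (a(Q, B) = 8 - ¼*3 = 8 - ¾ = 29/4)
o(W) = 12 + 10*W² (o(W) = 2 + (5*((W² + W*W) + 1) + 5) = 2 + (5*((W² + W²) + 1) + 5) = 2 + (5*(2*W² + 1) + 5) = 2 + (5*(1 + 2*W²) + 5) = 2 + ((5 + 10*W²) + 5) = 2 + (10 + 10*W²) = 12 + 10*W²)
p(z) = -4285/8 (p(z) = 2 - (12 + 10*(29/4)²) = 2 - (12 + 10*(841/16)) = 2 - (12 + 4205/8) = 2 - 1*4301/8 = 2 - 4301/8 = -4285/8)
p(-1438) + 2126384 = -4285/8 + 2126384 = 17006787/8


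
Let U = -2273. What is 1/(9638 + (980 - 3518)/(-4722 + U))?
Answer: 6995/67420348 ≈ 0.00010375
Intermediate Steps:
1/(9638 + (980 - 3518)/(-4722 + U)) = 1/(9638 + (980 - 3518)/(-4722 - 2273)) = 1/(9638 - 2538/(-6995)) = 1/(9638 - 2538*(-1/6995)) = 1/(9638 + 2538/6995) = 1/(67420348/6995) = 6995/67420348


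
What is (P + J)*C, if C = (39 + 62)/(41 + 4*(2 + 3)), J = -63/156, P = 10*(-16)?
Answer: -842441/3172 ≈ -265.59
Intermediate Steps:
P = -160
J = -21/52 (J = -63*1/156 = -21/52 ≈ -0.40385)
C = 101/61 (C = 101/(41 + 4*5) = 101/(41 + 20) = 101/61 ≈ 1.6557)
(P + J)*C = (-160 - 21/52)*(101/61) = -8341/52*101/61 = -842441/3172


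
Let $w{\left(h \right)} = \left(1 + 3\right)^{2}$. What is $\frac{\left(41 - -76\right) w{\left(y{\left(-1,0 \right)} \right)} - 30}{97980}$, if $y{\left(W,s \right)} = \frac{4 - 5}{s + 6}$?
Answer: $\frac{307}{16330} \approx 0.0188$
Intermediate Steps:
$y{\left(W,s \right)} = - \frac{1}{6 + s}$
$w{\left(h \right)} = 16$ ($w{\left(h \right)} = 4^{2} = 16$)
$\frac{\left(41 - -76\right) w{\left(y{\left(-1,0 \right)} \right)} - 30}{97980} = \frac{\left(41 - -76\right) 16 - 30}{97980} = \left(\left(41 + 76\right) 16 - 30\right) \frac{1}{97980} = \left(117 \cdot 16 - 30\right) \frac{1}{97980} = \left(1872 - 30\right) \frac{1}{97980} = 1842 \cdot \frac{1}{97980} = \frac{307}{16330}$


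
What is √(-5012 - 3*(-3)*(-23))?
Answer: I*√5219 ≈ 72.243*I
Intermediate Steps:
√(-5012 - 3*(-3)*(-23)) = √(-5012 + 9*(-23)) = √(-5012 - 207) = √(-5219) = I*√5219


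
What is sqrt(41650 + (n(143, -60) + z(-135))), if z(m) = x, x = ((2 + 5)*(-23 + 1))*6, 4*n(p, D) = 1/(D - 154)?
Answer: 3*sqrt(828927930)/428 ≈ 201.81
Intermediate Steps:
n(p, D) = 1/(4*(-154 + D)) (n(p, D) = 1/(4*(D - 154)) = 1/(4*(-154 + D)))
x = -924 (x = (7*(-22))*6 = -154*6 = -924)
z(m) = -924
sqrt(41650 + (n(143, -60) + z(-135))) = sqrt(41650 + (1/(4*(-154 - 60)) - 924)) = sqrt(41650 + ((1/4)/(-214) - 924)) = sqrt(41650 + ((1/4)*(-1/214) - 924)) = sqrt(41650 + (-1/856 - 924)) = sqrt(41650 - 790945/856) = sqrt(34861455/856) = 3*sqrt(828927930)/428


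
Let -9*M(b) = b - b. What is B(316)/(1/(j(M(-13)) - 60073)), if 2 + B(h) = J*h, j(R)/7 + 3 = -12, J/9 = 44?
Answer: -7530313852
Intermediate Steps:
J = 396 (J = 9*44 = 396)
M(b) = 0 (M(b) = -(b - b)/9 = -1/9*0 = 0)
j(R) = -105 (j(R) = -21 + 7*(-12) = -21 - 84 = -105)
B(h) = -2 + 396*h
B(316)/(1/(j(M(-13)) - 60073)) = (-2 + 396*316)/(1/(-105 - 60073)) = (-2 + 125136)/(1/(-60178)) = 125134/(-1/60178) = 125134*(-60178) = -7530313852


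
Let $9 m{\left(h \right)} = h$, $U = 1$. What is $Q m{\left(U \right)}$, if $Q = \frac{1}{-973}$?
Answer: $- \frac{1}{8757} \approx -0.00011419$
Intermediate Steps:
$m{\left(h \right)} = \frac{h}{9}$
$Q = - \frac{1}{973} \approx -0.0010277$
$Q m{\left(U \right)} = - \frac{\frac{1}{9} \cdot 1}{973} = \left(- \frac{1}{973}\right) \frac{1}{9} = - \frac{1}{8757}$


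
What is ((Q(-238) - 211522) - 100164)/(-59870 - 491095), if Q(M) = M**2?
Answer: 85014/183655 ≈ 0.46290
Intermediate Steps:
((Q(-238) - 211522) - 100164)/(-59870 - 491095) = (((-238)**2 - 211522) - 100164)/(-59870 - 491095) = ((56644 - 211522) - 100164)/(-550965) = (-154878 - 100164)*(-1/550965) = -255042*(-1/550965) = 85014/183655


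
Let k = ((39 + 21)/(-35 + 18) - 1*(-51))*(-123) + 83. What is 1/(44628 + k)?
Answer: 17/660826 ≈ 2.5725e-5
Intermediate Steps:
k = -97850/17 (k = (60/(-17) + 51)*(-123) + 83 = (60*(-1/17) + 51)*(-123) + 83 = (-60/17 + 51)*(-123) + 83 = (807/17)*(-123) + 83 = -99261/17 + 83 = -97850/17 ≈ -5755.9)
1/(44628 + k) = 1/(44628 - 97850/17) = 1/(660826/17) = 17/660826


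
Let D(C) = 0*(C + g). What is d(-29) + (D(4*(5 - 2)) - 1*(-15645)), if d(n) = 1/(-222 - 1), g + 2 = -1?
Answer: 3488834/223 ≈ 15645.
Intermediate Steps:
g = -3 (g = -2 - 1 = -3)
d(n) = -1/223 (d(n) = 1/(-223) = -1/223)
D(C) = 0 (D(C) = 0*(C - 3) = 0*(-3 + C) = 0)
d(-29) + (D(4*(5 - 2)) - 1*(-15645)) = -1/223 + (0 - 1*(-15645)) = -1/223 + (0 + 15645) = -1/223 + 15645 = 3488834/223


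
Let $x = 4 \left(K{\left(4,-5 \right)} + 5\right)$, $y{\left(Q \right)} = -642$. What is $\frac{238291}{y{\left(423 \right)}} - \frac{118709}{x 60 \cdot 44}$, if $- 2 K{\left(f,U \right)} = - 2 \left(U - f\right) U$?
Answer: $- \frac{20982309863}{56496000} \approx -371.39$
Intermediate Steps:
$K{\left(f,U \right)} = - \frac{U \left(- 2 U + 2 f\right)}{2}$ ($K{\left(f,U \right)} = - \frac{- 2 \left(U - f\right) U}{2} = - \frac{\left(- 2 U + 2 f\right) U}{2} = - \frac{U \left(- 2 U + 2 f\right)}{2}$)
$x = 200$ ($x = 4 \left(- 5 \left(-5 - 4\right) + 5\right) = 4 \left(\left(-5\right) \left(-9\right) + 5\right) = 4 \left(45 + 5\right) = 4 \cdot 50 = 200$)
$\frac{238291}{y{\left(423 \right)}} - \frac{118709}{x 60 \cdot 44} = \frac{238291}{-642} - \frac{118709}{200 \cdot 60 \cdot 44} = 238291 \left(- \frac{1}{642}\right) - \frac{118709}{12000 \cdot 44} = - \frac{238291}{642} - \frac{118709}{528000} = - \frac{20982309863}{56496000}$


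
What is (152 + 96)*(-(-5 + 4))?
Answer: 248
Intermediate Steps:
(152 + 96)*(-(-5 + 4)) = 248*(-1*(-1)) = 248*1 = 248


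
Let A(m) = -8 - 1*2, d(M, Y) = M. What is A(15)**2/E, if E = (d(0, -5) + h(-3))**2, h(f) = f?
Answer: 100/9 ≈ 11.111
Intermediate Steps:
A(m) = -10 (A(m) = -8 - 2 = -10)
E = 9 (E = (0 - 3)**2 = (-3)**2 = 9)
A(15)**2/E = (-10)**2/9 = 100*(1/9) = 100/9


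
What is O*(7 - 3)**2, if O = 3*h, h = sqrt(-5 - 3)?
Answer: 96*I*sqrt(2) ≈ 135.76*I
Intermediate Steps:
h = 2*I*sqrt(2) (h = sqrt(-8) = 2*I*sqrt(2) ≈ 2.8284*I)
O = 6*I*sqrt(2) (O = 3*(2*I*sqrt(2)) = 6*I*sqrt(2) ≈ 8.4853*I)
O*(7 - 3)**2 = (6*I*sqrt(2))*(7 - 3)**2 = (6*I*sqrt(2))*4**2 = (6*I*sqrt(2))*16 = 96*I*sqrt(2)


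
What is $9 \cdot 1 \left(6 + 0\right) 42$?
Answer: $2268$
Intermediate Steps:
$9 \cdot 1 \left(6 + 0\right) 42 = 9 \cdot 1 \cdot 6 \cdot 42 = 9 \cdot 6 \cdot 42 = 54 \cdot 42 = 2268$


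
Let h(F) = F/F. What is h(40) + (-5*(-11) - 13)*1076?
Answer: 45193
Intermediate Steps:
h(F) = 1
h(40) + (-5*(-11) - 13)*1076 = 1 + (-5*(-11) - 13)*1076 = 1 + (55 - 13)*1076 = 1 + 42*1076 = 1 + 45192 = 45193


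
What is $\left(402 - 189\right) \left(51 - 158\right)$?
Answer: $-22791$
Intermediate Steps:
$\left(402 - 189\right) \left(51 - 158\right) = 213 \left(-107\right) = -22791$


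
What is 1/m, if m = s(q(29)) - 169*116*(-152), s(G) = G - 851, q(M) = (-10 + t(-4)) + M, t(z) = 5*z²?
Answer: 1/2979056 ≈ 3.3568e-7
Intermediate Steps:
q(M) = 70 + M (q(M) = (-10 + 5*(-4)²) + M = (-10 + 5*16) + M = (-10 + 80) + M = 70 + M)
s(G) = -851 + G
m = 2979056 (m = (-851 + (70 + 29)) - 169*116*(-152) = (-851 + 99) - 19604*(-152) = -752 - 1*(-2979808) = -752 + 2979808 = 2979056)
1/m = 1/2979056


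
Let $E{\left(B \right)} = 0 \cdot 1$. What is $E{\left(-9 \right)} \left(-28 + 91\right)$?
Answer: $0$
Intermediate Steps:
$E{\left(B \right)} = 0$
$E{\left(-9 \right)} \left(-28 + 91\right) = 0 \left(-28 + 91\right) = 0 \cdot 63 = 0$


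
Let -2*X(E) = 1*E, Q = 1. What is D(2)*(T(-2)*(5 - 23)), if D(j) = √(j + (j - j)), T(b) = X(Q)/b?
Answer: -9*√2/2 ≈ -6.3640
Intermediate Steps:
X(E) = -E/2
T(b) = -1/(2*b) (T(b) = (-½*1)/b = -1/(2*b))
D(j) = √j (D(j) = √(j + 0) = √j)
D(2)*(T(-2)*(5 - 23)) = √2*((-½/(-2))*(5 - 23)) = √2*(-½*(-½)*(-18)) = √2*((¼)*(-18)) = √2*(-9/2) = -9*√2/2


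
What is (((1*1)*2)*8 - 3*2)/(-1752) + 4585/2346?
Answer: 222485/114172 ≈ 1.9487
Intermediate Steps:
(((1*1)*2)*8 - 3*2)/(-1752) + 4585/2346 = ((1*2)*8 - 6)*(-1/1752) + 4585*(1/2346) = (2*8 - 6)*(-1/1752) + 4585/2346 = (16 - 6)*(-1/1752) + 4585/2346 = 10*(-1/1752) + 4585/2346 = -5/876 + 4585/2346 = 222485/114172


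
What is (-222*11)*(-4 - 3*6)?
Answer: 53724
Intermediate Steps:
(-222*11)*(-4 - 3*6) = (-37*66)*(-4 - 18) = -2442*(-22) = 53724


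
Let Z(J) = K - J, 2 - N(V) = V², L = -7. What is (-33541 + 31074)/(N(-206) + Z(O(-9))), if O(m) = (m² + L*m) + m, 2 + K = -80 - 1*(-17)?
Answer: 2467/42634 ≈ 0.057865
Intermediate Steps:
K = -65 (K = -2 + (-80 - 1*(-17)) = -2 + (-80 + 17) = -2 - 63 = -65)
O(m) = m² - 6*m (O(m) = (m² - 7*m) + m = m² - 6*m)
N(V) = 2 - V²
Z(J) = -65 - J
(-33541 + 31074)/(N(-206) + Z(O(-9))) = (-33541 + 31074)/((2 - 1*(-206)²) + (-65 - (-9)*(-6 - 9))) = -2467/((2 - 1*42436) + (-65 - (-9)*(-15))) = -2467/((2 - 42436) + (-65 - 1*135)) = -2467/(-42434 + (-65 - 135)) = -2467/(-42434 - 200) = -2467/(-42634) = -2467*(-1/42634) = 2467/42634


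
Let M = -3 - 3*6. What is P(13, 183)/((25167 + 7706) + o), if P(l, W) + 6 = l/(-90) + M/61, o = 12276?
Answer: -35623/247868010 ≈ -0.00014372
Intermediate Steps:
M = -21 (M = -3 - 18 = -21)
P(l, W) = -387/61 - l/90 (P(l, W) = -6 + (l/(-90) - 21/61) = -6 + (l*(-1/90) - 21*1/61) = -6 + (-l/90 - 21/61) = -6 + (-21/61 - l/90) = -387/61 - l/90)
P(13, 183)/((25167 + 7706) + o) = (-387/61 - 1/90*13)/((25167 + 7706) + 12276) = (-387/61 - 13/90)/(32873 + 12276) = -35623/5490/45149 = -35623/5490*1/45149 = -35623/247868010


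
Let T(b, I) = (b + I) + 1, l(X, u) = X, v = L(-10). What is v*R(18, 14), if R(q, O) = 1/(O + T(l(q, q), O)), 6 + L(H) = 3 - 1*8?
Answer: -11/47 ≈ -0.23404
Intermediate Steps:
L(H) = -11 (L(H) = -6 + (3 - 1*8) = -6 + (3 - 8) = -6 - 5 = -11)
v = -11
T(b, I) = 1 + I + b (T(b, I) = (I + b) + 1 = 1 + I + b)
R(q, O) = 1/(1 + q + 2*O) (R(q, O) = 1/(O + (1 + O + q)) = 1/(1 + q + 2*O))
v*R(18, 14) = -11/(1 + 18 + 2*14) = -11/(1 + 18 + 28) = -11/47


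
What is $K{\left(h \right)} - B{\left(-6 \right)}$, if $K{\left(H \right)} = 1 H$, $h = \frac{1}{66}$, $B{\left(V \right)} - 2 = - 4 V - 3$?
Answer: $- \frac{1517}{66} \approx -22.985$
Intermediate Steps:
$B{\left(V \right)} = -1 - 4 V$ ($B{\left(V \right)} = 2 - \left(3 + 4 V\right) = -1 - 4 V$)
$h = \frac{1}{66} \approx 0.015152$
$K{\left(H \right)} = H$
$K{\left(h \right)} - B{\left(-6 \right)} = \frac{1}{66} - \left(-1 - -24\right) = \frac{1}{66} - \left(-1 + 24\right) = \frac{1}{66} - 23 = - \frac{1517}{66}$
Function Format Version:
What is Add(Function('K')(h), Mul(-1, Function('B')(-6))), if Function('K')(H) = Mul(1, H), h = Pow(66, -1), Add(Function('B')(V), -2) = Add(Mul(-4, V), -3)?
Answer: Rational(-1517, 66) ≈ -22.985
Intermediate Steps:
Function('B')(V) = Add(-1, Mul(-4, V)) (Function('B')(V) = Add(2, Add(Mul(-4, V), -3)) = Add(2, Add(-3, Mul(-4, V))) = Add(-1, Mul(-4, V)))
h = Rational(1, 66) ≈ 0.015152
Function('K')(H) = H
Add(Function('K')(h), Mul(-1, Function('B')(-6))) = Add(Rational(1, 66), Mul(-1, Add(-1, Mul(-4, -6)))) = Add(Rational(1, 66), Mul(-1, Add(-1, 24))) = Add(Rational(1, 66), Mul(-1, 23)) = Add(Rational(1, 66), -23) = Rational(-1517, 66)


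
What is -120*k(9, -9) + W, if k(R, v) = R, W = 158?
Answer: -922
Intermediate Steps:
-120*k(9, -9) + W = -120*9 + 158 = -1080 + 158 = -922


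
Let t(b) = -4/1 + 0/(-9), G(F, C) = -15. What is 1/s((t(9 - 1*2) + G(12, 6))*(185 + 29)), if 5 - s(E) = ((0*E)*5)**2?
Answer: 1/5 ≈ 0.20000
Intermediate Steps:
t(b) = -4 (t(b) = -4*1 + 0*(-1/9) = -4 + 0 = -4)
s(E) = 5 (s(E) = 5 - ((0*E)*5)**2 = 5 - (0*5)**2 = 5 - 1*0**2 = 5 - 1*0 = 5 + 0 = 5)
1/s((t(9 - 1*2) + G(12, 6))*(185 + 29)) = 1/5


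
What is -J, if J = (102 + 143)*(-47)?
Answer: 11515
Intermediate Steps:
J = -11515 (J = 245*(-47) = -11515)
-J = -1*(-11515) = 11515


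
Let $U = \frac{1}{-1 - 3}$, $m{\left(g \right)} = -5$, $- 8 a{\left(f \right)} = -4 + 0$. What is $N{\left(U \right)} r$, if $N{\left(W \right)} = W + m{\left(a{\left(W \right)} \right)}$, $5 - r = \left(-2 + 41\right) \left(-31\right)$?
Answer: $- \frac{12747}{2} \approx -6373.5$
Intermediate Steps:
$a{\left(f \right)} = \frac{1}{2}$ ($a{\left(f \right)} = - \frac{-4 + 0}{8} = \left(- \frac{1}{8}\right) \left(-4\right) = \frac{1}{2}$)
$U = - \frac{1}{4}$ ($U = \frac{1}{-4} = - \frac{1}{4} \approx -0.25$)
$r = 1214$ ($r = 5 - \left(-2 + 41\right) \left(-31\right) = 5 - 39 \left(-31\right) = 5 - -1209 = 5 + 1209 = 1214$)
$N{\left(W \right)} = -5 + W$ ($N{\left(W \right)} = W - 5 = -5 + W$)
$N{\left(U \right)} r = \left(-5 - \frac{1}{4}\right) 1214 = \left(- \frac{21}{4}\right) 1214 = - \frac{12747}{2}$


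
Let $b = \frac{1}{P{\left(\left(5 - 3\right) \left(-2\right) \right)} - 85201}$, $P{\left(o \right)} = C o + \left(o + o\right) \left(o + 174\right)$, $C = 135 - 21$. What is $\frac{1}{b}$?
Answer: $-87017$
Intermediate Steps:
$C = 114$
$P{\left(o \right)} = 114 o + 2 o \left(174 + o\right)$ ($P{\left(o \right)} = 114 o + \left(o + o\right) \left(o + 174\right) = 114 o + 2 o \left(174 + o\right)$)
$b = - \frac{1}{87017}$ ($b = \frac{1}{2 \left(5 - 3\right) \left(-2\right) \left(231 + \left(5 - 3\right) \left(-2\right)\right) - 85201} = \frac{1}{2 \cdot 2 \left(-2\right) \left(231 + 2 \left(-2\right)\right) - 85201} = \frac{1}{2 \left(-4\right) \left(231 - 4\right) - 85201} = \frac{1}{2 \left(-4\right) 227 - 85201} = \frac{1}{-1816 - 85201} = \frac{1}{-87017} = - \frac{1}{87017} \approx -1.1492 \cdot 10^{-5}$)
$\frac{1}{b} = \frac{1}{- \frac{1}{87017}} = -87017$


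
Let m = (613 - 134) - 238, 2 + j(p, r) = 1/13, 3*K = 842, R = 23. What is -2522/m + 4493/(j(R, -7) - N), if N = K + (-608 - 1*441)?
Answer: -33152873/7203490 ≈ -4.6023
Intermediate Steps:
K = 842/3 (K = (⅓)*842 = 842/3 ≈ 280.67)
j(p, r) = -25/13 (j(p, r) = -2 + 1/13 = -25/13)
m = 241 (m = 479 - 238 = 241)
N = -2305/3 (N = 842/3 + (-608 - 1*441) = 842/3 + (-608 - 441) = 842/3 - 1049 = -2305/3 ≈ -768.33)
-2522/m + 4493/(j(R, -7) - N) = -2522/241 + 4493/(-25/13 - 1*(-2305/3)) = -2522*1/241 + 4493/(-25/13 + 2305/3) = -2522/241 + 4493/(29890/39) = -2522/241 + 4493*(39/29890) = -2522/241 + 175227/29890 = -33152873/7203490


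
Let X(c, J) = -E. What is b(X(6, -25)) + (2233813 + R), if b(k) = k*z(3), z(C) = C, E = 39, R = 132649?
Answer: 2366345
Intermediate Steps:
X(c, J) = -39 (X(c, J) = -1*39 = -39)
b(k) = 3*k (b(k) = k*3 = 3*k)
b(X(6, -25)) + (2233813 + R) = 3*(-39) + (2233813 + 132649) = -117 + 2366462 = 2366345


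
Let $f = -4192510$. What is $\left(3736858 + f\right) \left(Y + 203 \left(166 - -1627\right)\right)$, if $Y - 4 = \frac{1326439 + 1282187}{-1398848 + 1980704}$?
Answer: $- \frac{4020906790040427}{24244} \approx -1.6585 \cdot 10^{11}$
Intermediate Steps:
$Y = \frac{822675}{96976}$ ($Y = 4 + \frac{1326439 + 1282187}{-1398848 + 1980704} = 4 + \frac{2608626}{581856} = 4 + 2608626 \cdot \frac{1}{581856} = 4 + \frac{434771}{96976} = \frac{822675}{96976} \approx 8.4833$)
$\left(3736858 + f\right) \left(Y + 203 \left(166 - -1627\right)\right) = \left(3736858 - 4192510\right) \left(\frac{822675}{96976} + 203 \left(166 - -1627\right)\right) = - 455652 \left(\frac{822675}{96976} + 203 \left(166 + 1627\right)\right) = - 455652 \left(\frac{822675}{96976} + 203 \cdot 1793\right) = - 455652 \left(\frac{822675}{96976} + 363979\right) = \left(-455652\right) \frac{35298050179}{96976} = - \frac{4020906790040427}{24244}$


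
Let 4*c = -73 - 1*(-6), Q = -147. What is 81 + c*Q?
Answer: 10173/4 ≈ 2543.3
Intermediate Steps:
c = -67/4 (c = (-73 - 1*(-6))/4 = (-73 + 6)/4 = (¼)*(-67) = -67/4 ≈ -16.750)
81 + c*Q = 81 - 67/4*(-147) = 81 + 9849/4 = 10173/4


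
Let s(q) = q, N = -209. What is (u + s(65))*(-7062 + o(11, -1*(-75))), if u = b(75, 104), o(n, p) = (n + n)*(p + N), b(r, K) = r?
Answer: -1401400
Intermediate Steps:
o(n, p) = 2*n*(-209 + p) (o(n, p) = (n + n)*(p - 209) = (2*n)*(-209 + p) = 2*n*(-209 + p))
u = 75
(u + s(65))*(-7062 + o(11, -1*(-75))) = (75 + 65)*(-7062 + 2*11*(-209 - 1*(-75))) = 140*(-7062 + 2*11*(-209 + 75)) = 140*(-7062 + 2*11*(-134)) = 140*(-7062 - 2948) = 140*(-10010) = -1401400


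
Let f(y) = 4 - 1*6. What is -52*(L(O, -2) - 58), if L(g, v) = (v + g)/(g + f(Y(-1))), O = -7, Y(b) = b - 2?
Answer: 2964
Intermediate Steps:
Y(b) = -2 + b
f(y) = -2 (f(y) = 4 - 6 = -2)
L(g, v) = (g + v)/(-2 + g) (L(g, v) = (v + g)/(g - 2) = (g + v)/(-2 + g))
-52*(L(O, -2) - 58) = -52*((-7 - 2)/(-2 - 7) - 58) = -52*(-9/(-9) - 58) = -52*(-1/9*(-9) - 58) = -52*(1 - 58) = -52*(-57) = 2964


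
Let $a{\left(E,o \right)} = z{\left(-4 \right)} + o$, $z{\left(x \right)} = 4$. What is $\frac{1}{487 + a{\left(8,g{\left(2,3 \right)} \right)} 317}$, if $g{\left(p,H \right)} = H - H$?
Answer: $\frac{1}{1755} \approx 0.0005698$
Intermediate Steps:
$g{\left(p,H \right)} = 0$
$a{\left(E,o \right)} = 4 + o$
$\frac{1}{487 + a{\left(8,g{\left(2,3 \right)} \right)} 317} = \frac{1}{487 + \left(4 + 0\right) 317} = \frac{1}{487 + 4 \cdot 317} = \frac{1}{487 + 1268} = \frac{1}{1755}$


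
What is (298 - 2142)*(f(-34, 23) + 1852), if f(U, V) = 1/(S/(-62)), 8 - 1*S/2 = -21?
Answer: -98980388/29 ≈ -3.4131e+6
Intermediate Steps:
S = 58 (S = 16 - 2*(-21) = 16 + 42 = 58)
f(U, V) = -31/29 (f(U, V) = 1/(58/(-62)) = 1/(58*(-1/62)) = 1/(-29/31) = -31/29)
(298 - 2142)*(f(-34, 23) + 1852) = (298 - 2142)*(-31/29 + 1852) = -1844*53677/29 = -98980388/29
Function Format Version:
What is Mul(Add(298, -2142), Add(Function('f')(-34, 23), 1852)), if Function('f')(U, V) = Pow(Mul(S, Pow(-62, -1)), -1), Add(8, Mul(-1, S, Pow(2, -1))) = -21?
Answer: Rational(-98980388, 29) ≈ -3.4131e+6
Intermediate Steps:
S = 58 (S = Add(16, Mul(-2, -21)) = Add(16, 42) = 58)
Function('f')(U, V) = Rational(-31, 29) (Function('f')(U, V) = Pow(Mul(58, Pow(-62, -1)), -1) = Pow(Mul(58, Rational(-1, 62)), -1) = Pow(Rational(-29, 31), -1) = Rational(-31, 29))
Mul(Add(298, -2142), Add(Function('f')(-34, 23), 1852)) = Mul(Add(298, -2142), Add(Rational(-31, 29), 1852)) = Mul(-1844, Rational(53677, 29)) = Rational(-98980388, 29)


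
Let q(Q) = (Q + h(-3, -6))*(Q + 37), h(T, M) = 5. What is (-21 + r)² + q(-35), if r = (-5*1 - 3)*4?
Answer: 2749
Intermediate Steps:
q(Q) = (5 + Q)*(37 + Q) (q(Q) = (Q + 5)*(Q + 37) = (5 + Q)*(37 + Q))
r = -32 (r = (-5 - 3)*4 = -8*4 = -32)
(-21 + r)² + q(-35) = (-21 - 32)² + (185 + (-35)² + 42*(-35)) = (-53)² + (185 + 1225 - 1470) = 2809 - 60 = 2749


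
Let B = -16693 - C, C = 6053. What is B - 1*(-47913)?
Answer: 25167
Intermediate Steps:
B = -22746 (B = -16693 - 1*6053 = -16693 - 6053 = -22746)
B - 1*(-47913) = -22746 - 1*(-47913) = -22746 + 47913 = 25167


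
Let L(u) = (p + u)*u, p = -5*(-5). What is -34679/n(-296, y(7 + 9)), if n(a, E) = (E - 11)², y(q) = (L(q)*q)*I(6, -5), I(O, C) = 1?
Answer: -34679/109935225 ≈ -0.00031545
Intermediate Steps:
p = 25
L(u) = u*(25 + u) (L(u) = (25 + u)*u = u*(25 + u))
y(q) = q²*(25 + q) (y(q) = ((q*(25 + q))*q)*1 = (q²*(25 + q))*1 = q²*(25 + q))
n(a, E) = (-11 + E)²
-34679/n(-296, y(7 + 9)) = -34679/(-11 + (7 + 9)²*(25 + (7 + 9)))² = -34679/(-11 + 16²*(25 + 16))² = -34679/(-11 + 256*41)² = -34679/(-11 + 10496)² = -34679/(10485²) = -34679/109935225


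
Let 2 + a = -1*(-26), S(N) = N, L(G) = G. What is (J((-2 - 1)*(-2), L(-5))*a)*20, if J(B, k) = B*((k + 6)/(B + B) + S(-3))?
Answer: -8400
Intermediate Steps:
J(B, k) = B*(-3 + (6 + k)/(2*B)) (J(B, k) = B*((k + 6)/(B + B) - 3) = B*((6 + k)/((2*B)) - 3) = B*((6 + k)*(1/(2*B)) - 3) = B*((6 + k)/(2*B) - 3) = B*(-3 + (6 + k)/(2*B)))
a = 24 (a = -2 - 1*(-26) = -2 + 26 = 24)
(J((-2 - 1)*(-2), L(-5))*a)*20 = ((3 + (1/2)*(-5) - 3*(-2 - 1)*(-2))*24)*20 = ((3 - 5/2 - (-9)*(-2))*24)*20 = ((3 - 5/2 - 3*6)*24)*20 = ((3 - 5/2 - 18)*24)*20 = -35/2*24*20 = -420*20 = -8400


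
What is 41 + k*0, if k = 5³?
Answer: 41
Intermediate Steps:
k = 125
41 + k*0 = 41 + 125*0 = 41 + 0 = 41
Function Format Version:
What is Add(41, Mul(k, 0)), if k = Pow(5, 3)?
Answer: 41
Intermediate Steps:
k = 125
Add(41, Mul(k, 0)) = Add(41, Mul(125, 0)) = Add(41, 0) = 41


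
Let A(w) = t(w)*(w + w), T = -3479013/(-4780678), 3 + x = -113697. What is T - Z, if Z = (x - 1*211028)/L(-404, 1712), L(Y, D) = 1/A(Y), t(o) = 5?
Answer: -6271776819080347/4780678 ≈ -1.3119e+9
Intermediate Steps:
x = -113700 (x = -3 - 113697 = -113700)
T = 3479013/4780678 (T = -3479013*(-1/4780678) = 3479013/4780678 ≈ 0.72772)
A(w) = 10*w (A(w) = 5*(w + w) = 5*(2*w) = 10*w)
L(Y, D) = 1/(10*Y)
Z = 1311901120 (Z = (-113700 - 1*211028)/(((⅒)/(-404))) = (-113700 - 211028)/(((⅒)*(-1/404))) = -324728/(-1/4040) = -324728*(-4040) = 1311901120)
T - Z = 3479013/4780678 - 1*1311901120 = 3479013/4780678 - 1311901120 = -6271776819080347/4780678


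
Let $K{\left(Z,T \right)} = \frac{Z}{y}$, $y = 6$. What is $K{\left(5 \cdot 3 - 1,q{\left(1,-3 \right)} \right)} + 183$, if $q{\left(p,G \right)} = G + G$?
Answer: $\frac{556}{3} \approx 185.33$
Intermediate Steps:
$q{\left(p,G \right)} = 2 G$
$K{\left(Z,T \right)} = \frac{Z}{6}$
$K{\left(5 \cdot 3 - 1,q{\left(1,-3 \right)} \right)} + 183 = \frac{5 \cdot 3 - 1}{6} + 183 = \frac{15 - 1}{6} + 183 = \frac{1}{6} \cdot 14 + 183 = \frac{7}{3} + 183 = \frac{556}{3}$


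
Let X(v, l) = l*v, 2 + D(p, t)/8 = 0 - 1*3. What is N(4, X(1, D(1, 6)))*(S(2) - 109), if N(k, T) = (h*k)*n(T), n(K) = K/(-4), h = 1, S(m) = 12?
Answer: -3880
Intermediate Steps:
D(p, t) = -40 (D(p, t) = -16 + 8*(0 - 1*3) = -16 + 8*(0 - 3) = -16 + 8*(-3) = -16 - 24 = -40)
n(K) = -K/4 (n(K) = K*(-¼) = -K/4)
N(k, T) = -T*k/4 (N(k, T) = (1*k)*(-T/4) = k*(-T/4) = -T*k/4)
N(4, X(1, D(1, 6)))*(S(2) - 109) = (-¼*(-40*1)*4)*(12 - 109) = -¼*(-40)*4*(-97) = 40*(-97) = -3880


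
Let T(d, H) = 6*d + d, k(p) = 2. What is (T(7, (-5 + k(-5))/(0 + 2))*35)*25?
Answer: 42875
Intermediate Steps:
T(d, H) = 7*d
(T(7, (-5 + k(-5))/(0 + 2))*35)*25 = ((7*7)*35)*25 = (49*35)*25 = 1715*25 = 42875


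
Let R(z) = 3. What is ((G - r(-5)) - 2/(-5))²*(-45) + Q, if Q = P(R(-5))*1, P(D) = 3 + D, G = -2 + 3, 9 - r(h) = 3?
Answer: -4731/5 ≈ -946.20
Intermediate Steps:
r(h) = 6 (r(h) = 9 - 1*3 = 9 - 3 = 6)
G = 1
Q = 6 (Q = (3 + 3)*1 = 6*1 = 6)
((G - r(-5)) - 2/(-5))²*(-45) + Q = ((1 - 1*6) - 2/(-5))²*(-45) + 6 = ((1 - 6) - 2*(-⅕))²*(-45) + 6 = (-5 + ⅖)²*(-45) + 6 = (-23/5)²*(-45) + 6 = (529/25)*(-45) + 6 = -4761/5 + 6 = -4731/5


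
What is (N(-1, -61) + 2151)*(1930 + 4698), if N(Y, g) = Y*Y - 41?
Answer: 13991708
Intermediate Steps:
N(Y, g) = -41 + Y**2 (N(Y, g) = Y**2 - 41 = -41 + Y**2)
(N(-1, -61) + 2151)*(1930 + 4698) = ((-41 + (-1)**2) + 2151)*(1930 + 4698) = ((-41 + 1) + 2151)*6628 = (-40 + 2151)*6628 = 2111*6628 = 13991708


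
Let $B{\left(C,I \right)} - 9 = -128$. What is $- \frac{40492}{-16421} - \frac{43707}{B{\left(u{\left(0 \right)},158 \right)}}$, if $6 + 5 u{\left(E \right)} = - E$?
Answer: $\frac{42501835}{114947} \approx 369.75$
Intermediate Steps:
$u{\left(E \right)} = - \frac{6}{5} - \frac{E}{5}$ ($u{\left(E \right)} = - \frac{6}{5} + \frac{\left(-1\right) E}{5} = - \frac{6}{5} - \frac{E}{5}$)
$B{\left(C,I \right)} = -119$ ($B{\left(C,I \right)} = 9 - 128 = -119$)
$- \frac{40492}{-16421} - \frac{43707}{B{\left(u{\left(0 \right)},158 \right)}} = - \frac{40492}{-16421} - \frac{43707}{-119} = \left(-40492\right) \left(- \frac{1}{16421}\right) - - \frac{2571}{7} = \frac{40492}{16421} + \frac{2571}{7} = \frac{42501835}{114947}$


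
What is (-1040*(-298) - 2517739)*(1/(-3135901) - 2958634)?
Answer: 20484107853890098465/3135901 ≈ 6.5321e+12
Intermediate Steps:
(-1040*(-298) - 2517739)*(1/(-3135901) - 2958634) = (309920 - 2517739)*(-1/3135901 - 2958634) = -2207819*(-9277983319235/3135901) = 20484107853890098465/3135901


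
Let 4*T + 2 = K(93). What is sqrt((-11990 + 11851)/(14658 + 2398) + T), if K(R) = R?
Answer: sqrt(413485410)/4264 ≈ 4.7688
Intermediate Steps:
T = 91/4 (T = -1/2 + (1/4)*93 = -1/2 + 93/4 = 91/4 ≈ 22.750)
sqrt((-11990 + 11851)/(14658 + 2398) + T) = sqrt((-11990 + 11851)/(14658 + 2398) + 91/4) = sqrt(-139/17056 + 91/4) = sqrt(387885/17056) = sqrt(413485410)/4264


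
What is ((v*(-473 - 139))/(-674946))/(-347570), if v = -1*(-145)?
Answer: -17/44940801 ≈ -3.7828e-7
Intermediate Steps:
v = 145
((v*(-473 - 139))/(-674946))/(-347570) = ((145*(-473 - 139))/(-674946))/(-347570) = ((145*(-612))*(-1/674946))*(-1/347570) = -88740*(-1/674946)*(-1/347570) = (170/1293)*(-1/347570) = -17/44940801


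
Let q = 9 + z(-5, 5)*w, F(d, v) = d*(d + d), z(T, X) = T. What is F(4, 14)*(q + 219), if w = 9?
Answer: 5856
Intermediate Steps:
F(d, v) = 2*d² (F(d, v) = d*(2*d) = 2*d²)
q = -36 (q = 9 - 5*9 = 9 - 45 = -36)
F(4, 14)*(q + 219) = (2*4²)*(-36 + 219) = (2*16)*183 = 32*183 = 5856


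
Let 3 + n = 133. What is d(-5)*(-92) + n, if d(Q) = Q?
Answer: 590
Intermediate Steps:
n = 130 (n = -3 + 133 = 130)
d(-5)*(-92) + n = -5*(-92) + 130 = 460 + 130 = 590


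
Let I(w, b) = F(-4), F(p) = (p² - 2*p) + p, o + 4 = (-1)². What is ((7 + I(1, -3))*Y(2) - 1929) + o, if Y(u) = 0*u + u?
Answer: -1878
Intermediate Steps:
o = -3 (o = -4 + (-1)² = -4 + 1 = -3)
Y(u) = u (Y(u) = 0 + u = u)
F(p) = p² - p
I(w, b) = 20 (I(w, b) = -4*(-1 - 4) = -4*(-5) = 20)
((7 + I(1, -3))*Y(2) - 1929) + o = ((7 + 20)*2 - 1929) - 3 = (27*2 - 1929) - 3 = (54 - 1929) - 3 = -1875 - 3 = -1878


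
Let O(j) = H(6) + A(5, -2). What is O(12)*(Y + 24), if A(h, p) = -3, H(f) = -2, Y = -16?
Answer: -40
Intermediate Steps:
O(j) = -5 (O(j) = -2 - 3 = -5)
O(12)*(Y + 24) = -5*(-16 + 24) = -5*8 = -40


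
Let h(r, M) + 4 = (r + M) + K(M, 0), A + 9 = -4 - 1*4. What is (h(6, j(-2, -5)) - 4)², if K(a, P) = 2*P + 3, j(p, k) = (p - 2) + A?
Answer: 400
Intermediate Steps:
A = -17 (A = -9 + (-4 - 1*4) = -9 + (-4 - 4) = -9 - 8 = -17)
j(p, k) = -19 + p (j(p, k) = (p - 2) - 17 = (-2 + p) - 17 = -19 + p)
K(a, P) = 3 + 2*P
h(r, M) = -1 + M + r (h(r, M) = -4 + ((r + M) + (3 + 2*0)) = -4 + ((M + r) + (3 + 0)) = -4 + ((M + r) + 3) = -4 + (3 + M + r) = -1 + M + r)
(h(6, j(-2, -5)) - 4)² = ((-1 + (-19 - 2) + 6) - 4)² = ((-1 - 21 + 6) - 4)² = (-16 - 4)² = (-20)² = 400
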